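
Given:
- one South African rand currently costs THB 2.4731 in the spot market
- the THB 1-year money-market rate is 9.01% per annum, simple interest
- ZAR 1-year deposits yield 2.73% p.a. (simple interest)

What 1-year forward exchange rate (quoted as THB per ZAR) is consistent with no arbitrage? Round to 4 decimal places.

2.6243

T = 1 year.
THB accumulates by 1 + 0.0901×1 = 1.090100.
ZAR growth factor: 1 + 0.0273×1 = 1.027300.
Forward (THB per ZAR) = 2.4731 × 1.090100 / 1.027300 = 2.624283.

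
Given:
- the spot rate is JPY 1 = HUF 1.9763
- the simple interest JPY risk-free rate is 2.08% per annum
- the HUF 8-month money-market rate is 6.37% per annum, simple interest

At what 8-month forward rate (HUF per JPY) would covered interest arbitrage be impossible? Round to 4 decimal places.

2.0320

T = 8/12 years.
HUF accumulates by 1 + 0.0637×8/12 = 1.0424667.
Growth of 1 JPY over T: 1 + 0.0208×8/12 = 1.0138667.
CIP: F = S · (grow HUF)/(grow JPY) = 1.9763 × 1.0424667/1.0138667 = 2.032049 HUF per JPY.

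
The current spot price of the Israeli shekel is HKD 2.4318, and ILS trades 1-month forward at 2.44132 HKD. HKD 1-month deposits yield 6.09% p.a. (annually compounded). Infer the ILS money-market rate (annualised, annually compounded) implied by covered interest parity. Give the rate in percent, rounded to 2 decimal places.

T = 1/12 years.
CIP gives F = S · g_HKD/g_ILS, so g_HKD/g_ILS = 2.44132/2.4318 = 1.0039148.
HKD growth factor: (1 + 0.0609)^(1/12) = 1.0049386.
That pins the ILS growth at 1.0010198.
Annualise: 1.0010198^(12/1) − 1 = 0.012306 = 1.23%.

1.23%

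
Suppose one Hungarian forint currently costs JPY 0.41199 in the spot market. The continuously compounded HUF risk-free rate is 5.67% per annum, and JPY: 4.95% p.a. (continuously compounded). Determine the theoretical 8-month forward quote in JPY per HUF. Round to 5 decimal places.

T = 8/12 years.
Growth of 1 JPY over T: e^(0.0495×8/12) = 1.0335505.
HUF growth factor: e^(0.0567×8/12) = 1.0385235.
So F = 0.41199 × 1.0335505 / 1.0385235 = 0.4100172 (JPY/HUF).

0.41002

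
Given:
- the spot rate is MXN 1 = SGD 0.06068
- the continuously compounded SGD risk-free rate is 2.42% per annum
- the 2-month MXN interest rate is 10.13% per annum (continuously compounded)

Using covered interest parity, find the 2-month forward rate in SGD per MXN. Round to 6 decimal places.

0.059905

T = 2/12 years.
Growth of 1 SGD over T: e^(0.0242×2/12) = 1.0040415.
MXN accumulates by e^(0.1013×2/12) = 1.0170267.
So F = 0.06068 × 1.0040415 / 1.0170267 = 0.05990525 (SGD/MXN).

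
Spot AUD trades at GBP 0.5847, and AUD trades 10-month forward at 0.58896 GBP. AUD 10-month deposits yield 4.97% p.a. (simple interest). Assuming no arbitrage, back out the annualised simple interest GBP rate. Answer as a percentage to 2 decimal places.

T = 10/12 years.
CIP gives F = S · g_GBP/g_AUD, so g_GBP/g_AUD = 0.58896/0.5847 = 1.0072858.
AUD growth factor: 1 + 0.0497×10/12 = 1.0414167.
Hence g_GBP = 1.0490043.
(1.0490043 − 1)/T = 0.058805, i.e. 5.88%.

5.88%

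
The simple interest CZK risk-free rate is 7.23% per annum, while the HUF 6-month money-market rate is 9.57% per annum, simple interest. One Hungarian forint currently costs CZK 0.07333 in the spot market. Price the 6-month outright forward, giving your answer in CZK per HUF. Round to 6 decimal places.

T = 6/12 years.
Growth of 1 CZK over T: 1 + 0.0723×6/12 = 1.036150.
HUF accumulates by 1 + 0.0957×6/12 = 1.047850.
CIP: F = S · (grow CZK)/(grow HUF) = 0.07333 × 1.036150/1.047850 = 0.07251122 CZK per HUF.

0.072511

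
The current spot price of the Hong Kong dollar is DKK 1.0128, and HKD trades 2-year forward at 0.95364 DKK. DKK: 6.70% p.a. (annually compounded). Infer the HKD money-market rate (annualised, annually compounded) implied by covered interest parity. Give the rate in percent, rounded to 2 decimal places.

9.96%

T = 2 years.
By CIP, F/S equals the DKK-to-HKD growth ratio: 0.95364/1.0128 = 0.9415877.
The DKK side grows by (1 + 0.0670)^2 = 1.138489.
That pins the HKD growth at 1.2091163.
r = 1.2091163^(1/2) − 1 = 0.099598 → 9.96%.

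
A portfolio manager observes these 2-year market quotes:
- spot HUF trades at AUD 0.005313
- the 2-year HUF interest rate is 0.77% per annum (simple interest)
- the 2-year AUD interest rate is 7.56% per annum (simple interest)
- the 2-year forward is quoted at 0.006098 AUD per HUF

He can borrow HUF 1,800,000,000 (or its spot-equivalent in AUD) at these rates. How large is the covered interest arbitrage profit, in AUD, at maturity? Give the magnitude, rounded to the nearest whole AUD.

AUD 136,050

T = 2 years.
Invest the HUF and cover forward: 1,800,000,000 × 1.015400 × 0.006098 = AUD 11,145,436.56.
Convert at spot and invest in AUD: 1,800,000,000 × 0.005313 × 1.151200 = AUD 11,009,386.08.
The quoted forward overvalues HUF, so borrow AUD, buy HUF at spot, deposit the HUF at 0.77%, and sell the proceeds forward at 0.006098.
The gap between the two covered legs is AUD 136,050.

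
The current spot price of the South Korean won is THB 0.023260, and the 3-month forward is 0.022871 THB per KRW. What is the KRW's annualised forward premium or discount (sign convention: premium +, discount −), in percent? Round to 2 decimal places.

T = 3/12 years.
(F − S)/S = (0.022871 − 0.02326)/0.02326 = -0.0167240.
Per annum: -0.0167240 / (3/12) = -0.066896 = -6.69%.

-6.69%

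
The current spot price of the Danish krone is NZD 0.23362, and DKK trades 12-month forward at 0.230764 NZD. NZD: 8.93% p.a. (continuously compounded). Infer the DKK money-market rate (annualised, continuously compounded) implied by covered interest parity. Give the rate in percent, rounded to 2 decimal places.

T = 1 year.
By CIP, F/S equals the NZD-to-DKK growth ratio: 0.230764/0.23362 = 0.9877750.
NZD growth factor: e^(0.0893×1) = 1.0934086.
Hence g_DKK = 1.106941.
Take logs: ln 1.106941 / 1 = 0.101600, so 10.16%.

10.16%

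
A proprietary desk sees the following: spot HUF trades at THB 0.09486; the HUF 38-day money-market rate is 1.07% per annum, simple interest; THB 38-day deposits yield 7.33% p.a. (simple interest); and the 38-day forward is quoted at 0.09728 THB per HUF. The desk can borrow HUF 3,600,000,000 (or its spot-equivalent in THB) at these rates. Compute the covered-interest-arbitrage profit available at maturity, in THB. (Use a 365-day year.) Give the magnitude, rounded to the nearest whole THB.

THB 6,496,087

T = 38/365 years.
Keep in HUF, deliver into the forward: 3,600,000,000·1.0011139726·0.09728 = THB 350,598,122.12.
Swap to THB now, deposit: 3,600,000,000·0.09486·1.00763123288 = THB 344,102,035.50.
The quoted forward overvalues HUF, so borrow THB, buy HUF at spot, deposit the HUF at 1.07%, and sell the proceeds forward at 0.09728.
The gap between the two covered legs is THB 6,496,087.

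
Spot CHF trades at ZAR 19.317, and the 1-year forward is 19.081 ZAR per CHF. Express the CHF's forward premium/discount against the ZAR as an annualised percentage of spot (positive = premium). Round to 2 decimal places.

-1.22%

T = 1 year.
(F − S)/S = (19.081 − 19.317)/19.317 = -0.0122172.
Per annum: -0.0122172 / 1 = -0.012217 = -1.22%.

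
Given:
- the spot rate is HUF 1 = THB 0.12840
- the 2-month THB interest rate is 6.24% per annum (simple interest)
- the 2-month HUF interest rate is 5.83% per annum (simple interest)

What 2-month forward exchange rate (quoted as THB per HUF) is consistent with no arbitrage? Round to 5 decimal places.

T = 2/12 years.
Growth of 1 THB over T: 1 + 0.0624×2/12 = 1.010400.
HUF growth factor: 1 + 0.0583×2/12 = 1.0097167.
Forward (THB per HUF) = 0.1284 × 1.010400 / 1.0097167 = 0.1284869.

0.12849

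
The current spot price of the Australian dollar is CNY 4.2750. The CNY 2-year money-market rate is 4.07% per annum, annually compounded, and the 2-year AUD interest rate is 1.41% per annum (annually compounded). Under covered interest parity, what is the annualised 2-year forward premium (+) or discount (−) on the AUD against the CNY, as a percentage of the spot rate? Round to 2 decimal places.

T = 2 years.
CIP forward (CNY per AUD) = 4.275 × 1.0830565/1.0283988 = 4.5022092.
(F − S)/S ÷ T = (4.5022092 − 4.275)/4.275/2 = 0.026574 → 2.66%.

+2.66%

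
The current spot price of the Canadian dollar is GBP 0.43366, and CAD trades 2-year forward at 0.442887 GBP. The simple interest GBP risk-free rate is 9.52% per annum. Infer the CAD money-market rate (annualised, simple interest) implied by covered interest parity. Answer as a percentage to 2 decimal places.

8.28%

T = 2 years.
F/S = 0.442887/0.43366 = 1.0212770 = (growth of GBP) / (growth of CAD).
GBP growth factor: 1 + 0.0952×2 = 1.190400.
Hence g_CAD = 1.1655995.
(1.1655995 − 1)/T = 0.082800, i.e. 8.28%.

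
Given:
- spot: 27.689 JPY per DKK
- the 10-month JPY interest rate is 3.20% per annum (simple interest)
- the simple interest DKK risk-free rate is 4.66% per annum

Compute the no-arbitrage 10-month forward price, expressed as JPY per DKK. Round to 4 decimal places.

27.3647

T = 10/12 years.
JPY accumulates by 1 + 0.0320×10/12 = 1.02666667.
DKK growth factor: 1 + 0.0466×10/12 = 1.03883333.
Forward (JPY per DKK) = 27.689 × 1.02666667 / 1.03883333 = 27.364711.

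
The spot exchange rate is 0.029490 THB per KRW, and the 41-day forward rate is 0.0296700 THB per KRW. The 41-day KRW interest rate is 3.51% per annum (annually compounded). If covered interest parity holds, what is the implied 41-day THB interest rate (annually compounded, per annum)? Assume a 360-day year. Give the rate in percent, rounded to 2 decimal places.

T = 41/360 years.
CIP gives F = S · g_THB/g_KRW, so g_THB/g_KRW = 0.02967/0.02949 = 1.0061038.
KRW growth factor: (1 + 0.0351)^(41/360) = 1.0039367.
That pins the THB growth at 1.0100645.
Annualise: 1.0100645^(360/41) − 1 = 0.091911 = 9.19%.

9.19%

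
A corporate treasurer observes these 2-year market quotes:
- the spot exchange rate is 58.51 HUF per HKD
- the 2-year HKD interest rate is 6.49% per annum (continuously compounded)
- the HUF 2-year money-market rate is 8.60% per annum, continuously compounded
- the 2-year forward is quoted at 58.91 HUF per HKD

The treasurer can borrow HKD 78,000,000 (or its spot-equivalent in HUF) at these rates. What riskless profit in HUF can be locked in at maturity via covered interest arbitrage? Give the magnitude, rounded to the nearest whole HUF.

HUF 188,453,171

T = 2 years.
Route A — deposit HKD, sell forward: 78,000,000 × 1.138600640423 × 58.91 = HUF 5,231,847,170.73.
Route B — convert at spot, deposit HUF: 78,000,000 × 58.51 × 1.187677833214 = HUF 5,420,300,341.67.
The quoted forward undervalues HKD, so borrow HKD, convert to HUF at spot, deposit the HUF at 8.60%, and buy HKD forward at 58.91 to cover the loan.
The gap between the two covered legs is HUF 188,453,171.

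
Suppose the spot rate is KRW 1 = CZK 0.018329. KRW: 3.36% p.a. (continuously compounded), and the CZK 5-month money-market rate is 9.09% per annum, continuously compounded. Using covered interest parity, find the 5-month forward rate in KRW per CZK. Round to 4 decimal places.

T = 5/12 years.
Growth of 1 CZK over T: e^(0.0909×5/12) = 1.0386014.
KRW growth factor: e^(0.0336×5/12) = 1.01409846.
So F = 0.018329 × 1.0386014 / 1.01409846 = 0.018771871 (CZK/KRW).
Invert for KRW per CZK: 1 / 0.018771871 = 53.2712.

53.2712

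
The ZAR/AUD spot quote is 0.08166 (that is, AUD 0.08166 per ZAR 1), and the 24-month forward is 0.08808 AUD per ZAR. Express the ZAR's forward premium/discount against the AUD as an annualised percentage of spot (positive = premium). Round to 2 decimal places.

T = 2 years.
Period premium: (0.08808 − 0.08166)/0.08166 = 0.0786187.
×(1/T) gives 3.93% p.a.

+3.93%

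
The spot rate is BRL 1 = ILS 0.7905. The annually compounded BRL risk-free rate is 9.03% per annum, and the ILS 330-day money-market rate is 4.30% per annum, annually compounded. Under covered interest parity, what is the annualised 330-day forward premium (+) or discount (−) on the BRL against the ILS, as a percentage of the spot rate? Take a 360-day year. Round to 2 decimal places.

-4.35%

T = 330/360 years.
CIP forward (ILS per BRL) = 0.7905 × 1.0393471/1.0824733 = 0.7590061.
(F − S)/S ÷ T = (0.7590061 − 0.7905)/0.7905/(330/360) = -0.043462 → -4.35%.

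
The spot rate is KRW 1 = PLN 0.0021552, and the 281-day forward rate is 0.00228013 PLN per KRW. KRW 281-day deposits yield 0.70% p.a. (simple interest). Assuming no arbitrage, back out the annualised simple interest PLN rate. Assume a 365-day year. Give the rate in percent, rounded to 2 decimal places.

T = 281/365 years.
By CIP, F/S equals the PLN-to-KRW growth ratio: 0.00228013/0.0021552 = 1.0579668.
The KRW side grows by 1 + 0.0070×281/365 = 1.005389.
So the PLN growth factor = 1.0636682.
(1.0636682 − 1)/T = 0.082701, i.e. 8.27%.

8.27%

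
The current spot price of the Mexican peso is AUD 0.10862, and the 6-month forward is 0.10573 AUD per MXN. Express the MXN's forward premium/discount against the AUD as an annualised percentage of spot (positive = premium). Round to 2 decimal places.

-5.32%

T = 6/12 years.
Period premium: (0.10573 − 0.10862)/0.10862 = -0.0266065.
Per annum: -0.0266065 / (6/12) = -0.053213 = -5.32%.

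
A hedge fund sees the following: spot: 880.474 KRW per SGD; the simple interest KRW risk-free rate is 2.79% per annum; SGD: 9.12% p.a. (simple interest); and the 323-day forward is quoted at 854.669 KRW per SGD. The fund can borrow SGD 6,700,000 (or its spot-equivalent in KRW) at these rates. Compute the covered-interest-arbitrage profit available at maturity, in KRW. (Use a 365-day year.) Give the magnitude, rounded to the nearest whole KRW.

T = 323/365 years.
Route A — deposit SGD, sell forward: 6,700,000 × 1.080705753425 × 854.669 = KRW 6,188,426,227.35.
Route B — convert at spot, deposit KRW: 6,700,000 × 880.474 × 1.024689589041 = KRW 6,044,824,026.18.
The quoted forward overvalues SGD, so borrow KRW, buy SGD at spot, deposit the SGD at 9.12%, and sell the proceeds forward at 854.669.
The gap between the two covered legs is KRW 143,602,201.

KRW 143,602,201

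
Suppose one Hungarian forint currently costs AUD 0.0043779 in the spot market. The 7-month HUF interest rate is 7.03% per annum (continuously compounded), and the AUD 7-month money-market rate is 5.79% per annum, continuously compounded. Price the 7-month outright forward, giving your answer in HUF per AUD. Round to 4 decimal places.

230.0782

T = 7/12 years.
Growth of 1 AUD over T: e^(0.0579×7/12) = 1.034351851.
Growth of 1 HUF over T: e^(0.0703×7/12) = 1.041860788.
Forward (AUD per HUF) = 0.0043779 × 1.034351851 / 1.041860788 = 0.00434634744.
Quoted the other way: 1/0.00434634744 = 230.0782 HUF per AUD.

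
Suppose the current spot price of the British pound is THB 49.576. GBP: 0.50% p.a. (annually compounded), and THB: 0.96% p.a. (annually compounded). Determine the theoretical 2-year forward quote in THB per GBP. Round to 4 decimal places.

50.0309

T = 2 years.
Growth of 1 THB over T: (1 + 0.0096)^2 = 1.01929216.
GBP accumulates by (1 + 0.0050)^2 = 1.010025.
So F = 49.576 × 1.01929216 / 1.010025 = 50.030869 (THB/GBP).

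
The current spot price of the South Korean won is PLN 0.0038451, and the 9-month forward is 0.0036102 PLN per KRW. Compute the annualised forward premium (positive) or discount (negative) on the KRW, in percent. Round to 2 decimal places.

T = 9/12 years.
(F − S)/S = (0.0036102 − 0.0038451)/0.0038451 = -0.0610907.
×(1/T) gives -8.15% p.a.

-8.15%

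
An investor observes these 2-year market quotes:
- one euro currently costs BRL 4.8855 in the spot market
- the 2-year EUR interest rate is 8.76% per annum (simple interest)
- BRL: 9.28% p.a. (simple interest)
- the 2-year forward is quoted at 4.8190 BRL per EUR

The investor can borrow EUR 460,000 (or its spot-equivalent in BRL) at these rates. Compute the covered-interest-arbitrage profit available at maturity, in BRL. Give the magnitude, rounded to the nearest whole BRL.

BRL 59,322

T = 2 years.
Route A — deposit EUR, sell forward: 460,000 × 1.175200 × 4.8190 = BRL 2,605,112.85.
Route B — convert at spot, deposit BRL: 460,000 × 4.8855 × 1.185600 = BRL 2,664,434.45.
The quoted forward undervalues EUR, so borrow EUR, convert to BRL at spot, deposit the BRL at 9.28%, and buy EUR forward at 4.8190 to cover the loan.
Profit = 2,664,434.45 − 2,605,112.85 = BRL 59,322.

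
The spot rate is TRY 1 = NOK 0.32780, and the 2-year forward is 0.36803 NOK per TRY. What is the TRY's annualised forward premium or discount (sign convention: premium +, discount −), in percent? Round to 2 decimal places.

T = 2 years.
(F − S)/S = (0.36803 − 0.3278)/0.3278 = 0.1227273.
Per annum: 0.1227273 / 2 = 0.061364 = 6.14%.

+6.14%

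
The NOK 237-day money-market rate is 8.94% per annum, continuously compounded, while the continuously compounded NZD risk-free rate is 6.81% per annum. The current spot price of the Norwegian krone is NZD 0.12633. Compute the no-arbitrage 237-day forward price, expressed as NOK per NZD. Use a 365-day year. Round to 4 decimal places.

8.0260

T = 237/365 years.
NZD accumulates by e^(0.0681×237/365) = 1.0452106.
Growth of 1 NOK over T: e^(0.0894×237/365) = 1.0597667.
Forward (NZD per NOK) = 0.12633 × 1.0452106 / 1.0597667 = 0.1245948.
Invert for NOK per NZD: 1 / 0.1245948 = 8.0260.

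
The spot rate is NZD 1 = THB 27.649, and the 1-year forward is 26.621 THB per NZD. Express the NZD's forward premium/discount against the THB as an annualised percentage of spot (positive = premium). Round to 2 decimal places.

-3.72%

T = 1 year.
(F − S)/S = (26.621 − 27.649)/27.649 = -0.0371804.
Per annum: -0.0371804 / 1 = -0.037180 = -3.72%.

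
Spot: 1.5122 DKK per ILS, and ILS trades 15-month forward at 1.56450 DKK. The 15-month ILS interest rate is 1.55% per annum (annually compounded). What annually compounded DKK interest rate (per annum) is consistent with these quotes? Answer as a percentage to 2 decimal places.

4.35%

T = 15/12 years.
F/S = 1.5645/1.5122 = 1.0345854 = (growth of DKK) / (growth of ILS).
The ILS side grows by (1 + 0.0155)^(15/12) = 1.0194124.
Hence g_DKK = 1.0546692.
Annualise: 1.0546692^(12/15) − 1 = 0.043501 = 4.35%.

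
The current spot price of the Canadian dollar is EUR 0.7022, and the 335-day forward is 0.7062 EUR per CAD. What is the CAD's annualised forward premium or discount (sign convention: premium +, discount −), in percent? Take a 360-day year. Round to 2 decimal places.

+0.61%

T = 335/360 years.
CAD trades forward at +0.56964% vs spot over the period.
×(1/T) gives 0.61% p.a.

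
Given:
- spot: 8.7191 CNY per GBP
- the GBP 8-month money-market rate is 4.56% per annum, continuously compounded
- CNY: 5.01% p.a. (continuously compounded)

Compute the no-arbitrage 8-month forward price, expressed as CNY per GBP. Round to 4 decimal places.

8.7453

T = 8/12 years.
CNY accumulates by e^(0.0501×8/12) = 1.033964.
GBP accumulates by e^(0.0456×8/12) = 1.0308668.
CIP: F = S · (grow CNY)/(grow GBP) = 8.7191 × 1.033964/1.0308668 = 8.745296 CNY per GBP.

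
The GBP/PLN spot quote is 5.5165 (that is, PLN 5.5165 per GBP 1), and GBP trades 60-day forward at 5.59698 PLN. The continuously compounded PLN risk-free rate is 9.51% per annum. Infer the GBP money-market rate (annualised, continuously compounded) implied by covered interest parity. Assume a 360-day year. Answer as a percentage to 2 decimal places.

T = 60/360 years.
By CIP, F/S equals the PLN-to-GBP growth ratio: 5.59698/5.5165 = 1.0145890.
The PLN side grows by e^(0.0951×60/360) = 1.0159763.
That pins the GBP growth at 1.0013674.
r = ln(1.0013674)/(60/360) = 0.008199 → 0.82%.

0.82%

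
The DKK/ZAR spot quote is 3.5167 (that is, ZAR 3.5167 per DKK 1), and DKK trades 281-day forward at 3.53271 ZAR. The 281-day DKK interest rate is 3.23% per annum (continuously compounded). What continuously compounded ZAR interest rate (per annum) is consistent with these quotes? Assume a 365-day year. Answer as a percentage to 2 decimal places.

3.82%

T = 281/365 years.
F/S = 3.53271/3.5167 = 1.0045526 = (growth of ZAR) / (growth of DKK).
The DKK side grows by e^(0.0323×281/365) = 1.0251783.
That pins the ZAR growth at 1.0298455.
Take logs: ln 1.0298455 / (281/365) = 0.038200, so 3.82%.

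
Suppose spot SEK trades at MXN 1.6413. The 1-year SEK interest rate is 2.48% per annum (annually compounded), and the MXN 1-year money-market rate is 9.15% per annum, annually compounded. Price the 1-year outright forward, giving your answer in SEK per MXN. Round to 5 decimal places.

T = 1 year.
MXN growth factor: (1 + 0.0915)^1 = 1.091500.
Growth of 1 SEK over T: (1 + 0.0248)^1 = 1.024800.
Forward (MXN per SEK) = 1.6413 × 1.091500 / 1.024800 = 1.748125.
Invert for SEK per MXN: 1 / 1.748125 = 0.57204.

0.57204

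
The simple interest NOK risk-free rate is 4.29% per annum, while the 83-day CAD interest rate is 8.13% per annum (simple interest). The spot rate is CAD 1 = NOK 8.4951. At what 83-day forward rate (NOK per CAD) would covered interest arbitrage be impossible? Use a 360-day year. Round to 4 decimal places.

8.4213

T = 83/360 years.
NOK accumulates by 1 + 0.0429×83/360 = 1.0098908.
CAD growth factor: 1 + 0.0813×83/360 = 1.0187442.
So F = 8.4951 × 1.0098908 / 1.0187442 = 8.421273 (NOK/CAD).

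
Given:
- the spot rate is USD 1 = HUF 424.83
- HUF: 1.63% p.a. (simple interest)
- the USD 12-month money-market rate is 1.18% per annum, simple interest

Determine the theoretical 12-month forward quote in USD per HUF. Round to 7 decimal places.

T = 1 year.
Growth of 1 HUF over T: 1 + 0.0163×1 = 1.016300.
USD accumulates by 1 + 0.0118×1 = 1.011800.
So F = 424.83 × 1.016300 / 1.011800 = 426.7194 (HUF/USD).
Quoted the other way: 1/426.7194 = 0.0023435 USD per HUF.

0.0023435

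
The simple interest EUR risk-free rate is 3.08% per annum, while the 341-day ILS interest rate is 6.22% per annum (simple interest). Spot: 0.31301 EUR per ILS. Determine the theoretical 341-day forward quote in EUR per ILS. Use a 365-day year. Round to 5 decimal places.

0.30433

T = 341/365 years.
EUR accumulates by 1 + 0.0308×341/365 = 1.0287748.
ILS accumulates by 1 + 0.0622×341/365 = 1.0581101.
CIP: F = S · (grow EUR)/(grow ILS) = 0.31301 × 1.0287748/1.0581101 = 0.3043320 EUR per ILS.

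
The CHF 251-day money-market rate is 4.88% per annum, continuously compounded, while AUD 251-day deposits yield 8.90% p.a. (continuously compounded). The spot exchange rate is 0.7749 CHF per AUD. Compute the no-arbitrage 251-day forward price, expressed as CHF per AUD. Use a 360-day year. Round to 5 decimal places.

0.75348

T = 251/360 years.
Growth of 1 CHF over T: e^(0.0488×251/360) = 1.0346099.
Growth of 1 AUD over T: e^(0.0890×251/360) = 1.0640185.
Forward (CHF per AUD) = 0.7749 × 1.0346099 / 1.0640185 = 0.7534824.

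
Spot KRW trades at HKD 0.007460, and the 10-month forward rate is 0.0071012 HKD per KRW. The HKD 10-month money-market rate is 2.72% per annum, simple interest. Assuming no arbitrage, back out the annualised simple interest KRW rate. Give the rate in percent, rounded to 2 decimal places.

8.92%

T = 10/12 years.
F/S = 0.0071012/0.00746 = 0.9519035 = (growth of HKD) / (growth of KRW).
HKD growth factor: 1 + 0.0272×10/12 = 1.0226667.
Hence g_KRW = 1.0743386.
r = (1.0743386 − 1)/(10/12) = 0.089206 → 8.92%.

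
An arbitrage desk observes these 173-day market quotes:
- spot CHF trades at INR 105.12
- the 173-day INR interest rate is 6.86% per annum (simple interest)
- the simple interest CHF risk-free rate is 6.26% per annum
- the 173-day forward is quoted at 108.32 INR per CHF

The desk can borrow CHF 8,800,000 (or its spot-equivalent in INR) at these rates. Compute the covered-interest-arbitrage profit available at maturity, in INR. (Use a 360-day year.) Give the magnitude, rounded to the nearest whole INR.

T = 173/360 years.
Invest the CHF and cover forward: 8,800,000 × 1.03008277778 × 108.32 = INR 981,891,385.10.
Convert at spot and invest in INR: 8,800,000 × 105.12 × 1.03296611111 = INR 955,551,498.88.
The quoted forward overvalues CHF, so borrow INR, buy CHF at spot, deposit the CHF at 6.26%, and sell the proceeds forward at 108.32.
The gap between the two covered legs is INR 26,339,886.

INR 26,339,886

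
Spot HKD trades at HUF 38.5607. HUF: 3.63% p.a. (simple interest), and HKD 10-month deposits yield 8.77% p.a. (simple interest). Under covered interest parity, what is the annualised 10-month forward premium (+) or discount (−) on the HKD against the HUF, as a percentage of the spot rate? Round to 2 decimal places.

-4.79%

T = 10/12 years.
No-arbitrage forward: 38.5607 × 1.030250 / 1.0730833 = 37.0215073 HUF/HKD.
Annualised premium = (F − S)/S × (1/T) = (37.0215073 − 38.5607)/38.5607 ÷ (10/12) = -4.79%.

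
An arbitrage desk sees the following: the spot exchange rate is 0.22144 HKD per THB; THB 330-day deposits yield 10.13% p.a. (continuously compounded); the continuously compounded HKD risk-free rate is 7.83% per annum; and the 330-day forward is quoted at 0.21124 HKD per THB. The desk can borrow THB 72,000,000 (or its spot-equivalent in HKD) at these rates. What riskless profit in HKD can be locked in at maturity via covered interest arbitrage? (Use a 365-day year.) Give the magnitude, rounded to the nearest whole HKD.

T = 330/365 years.
Invest the THB and cover forward: 72,000,000 × 1.0959113513 × 0.21124 = HKD 16,668,022.60.
Convert at spot and invest in HKD: 72,000,000 × 0.22144 × 1.0733577089 = HKD 17,113,271.84.
The quoted forward undervalues THB, so borrow THB, convert to HKD at spot, deposit the HKD at 7.83%, and buy THB forward at 0.21124 to cover the loan.
Profit = 17,113,271.84 − 16,668,022.60 = HKD 445,249.

HKD 445,249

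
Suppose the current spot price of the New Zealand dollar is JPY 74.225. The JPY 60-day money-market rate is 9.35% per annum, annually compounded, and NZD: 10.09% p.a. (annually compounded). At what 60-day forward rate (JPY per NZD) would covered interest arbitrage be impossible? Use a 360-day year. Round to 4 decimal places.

T = 60/360 years.
JPY accumulates by (1 + 0.0935)^(60/360) = 1.01500878.
NZD growth factor: (1 + 0.1009)^(60/360) = 1.01615037.
Forward (JPY per NZD) = 74.225 × 1.01500878 / 1.01615037 = 74.141612.

74.1416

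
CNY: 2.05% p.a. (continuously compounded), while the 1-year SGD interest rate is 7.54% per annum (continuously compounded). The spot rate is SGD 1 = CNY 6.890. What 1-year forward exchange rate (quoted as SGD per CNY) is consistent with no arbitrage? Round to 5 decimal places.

T = 1 year.
Growth of 1 CNY over T: e^(0.0205×1) = 1.0207116.
SGD growth factor: e^(0.0754×1) = 1.0783154.
CIP: F = S · (grow CNY)/(grow SGD) = 6.89 × 1.0207116/1.0783154 = 6.521935 CNY per SGD.
Invert for SGD per CNY: 1 / 6.521935 = 0.15333.

0.15333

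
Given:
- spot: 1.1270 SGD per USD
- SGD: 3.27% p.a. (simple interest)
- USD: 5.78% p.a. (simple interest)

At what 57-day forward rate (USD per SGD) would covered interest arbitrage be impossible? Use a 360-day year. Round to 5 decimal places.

T = 57/360 years.
SGD accumulates by 1 + 0.0327×57/360 = 1.0051775.
Growth of 1 USD over T: 1 + 0.0578×57/360 = 1.0091517.
CIP: F = S · (grow SGD)/(grow USD) = 1.127 × 1.0051775/1.0091517 = 1.122562 SGD per USD.
Quoted the other way: 1/1.122562 = 0.89082 USD per SGD.

0.89082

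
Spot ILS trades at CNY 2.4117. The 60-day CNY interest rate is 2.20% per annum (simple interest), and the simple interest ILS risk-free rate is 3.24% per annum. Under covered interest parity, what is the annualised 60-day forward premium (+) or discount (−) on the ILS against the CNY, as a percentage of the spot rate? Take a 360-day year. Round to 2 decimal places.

-1.03%

T = 60/360 years.
F = S · g_CNY/g_ILS = 2.4117 × 1.0036667/1.005400 = 2.4075423.
Annualised premium = (F − S)/S × (1/T) = (2.4075423 − 2.4117)/2.4117 ÷ (60/360) = -1.03%.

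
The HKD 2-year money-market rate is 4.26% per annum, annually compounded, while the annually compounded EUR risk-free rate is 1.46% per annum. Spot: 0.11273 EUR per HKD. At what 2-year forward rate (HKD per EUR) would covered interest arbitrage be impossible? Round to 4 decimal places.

9.3671

T = 2 years.
EUR accumulates by (1 + 0.0146)^2 = 1.0294132.
Growth of 1 HKD over T: (1 + 0.0426)^2 = 1.0870148.
Forward (EUR per HKD) = 0.11273 × 1.0294132 / 1.0870148 = 0.1067564.
Invert for HKD per EUR: 1 / 0.1067564 = 9.3671.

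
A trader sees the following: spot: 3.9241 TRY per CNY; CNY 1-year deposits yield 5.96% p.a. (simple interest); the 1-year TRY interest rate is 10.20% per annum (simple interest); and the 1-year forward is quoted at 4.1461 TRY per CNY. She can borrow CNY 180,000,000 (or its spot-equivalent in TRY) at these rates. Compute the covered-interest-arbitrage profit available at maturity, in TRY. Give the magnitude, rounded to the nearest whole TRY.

T = 1 year.
Keep in CNY, deliver into the forward: 180,000,000·1.059600·4.1461 = TRY 790,777,360.80.
Swap to TRY now, deposit: 180,000,000·3.9241·1.102000 = TRY 778,384,476.00.
The quoted forward overvalues CNY, so borrow TRY, buy CNY at spot, deposit the CNY at 5.96%, and sell the proceeds forward at 4.1461.
Arbitrage profit = |790,777,360.80 − 778,384,476.00| = TRY 12,392,885.

TRY 12,392,885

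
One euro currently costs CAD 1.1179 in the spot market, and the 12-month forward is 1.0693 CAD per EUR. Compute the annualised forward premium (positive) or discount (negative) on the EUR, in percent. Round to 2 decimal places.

-4.35%

T = 1 year.
(F − S)/S = (1.0693 − 1.1179)/1.1179 = -0.0434744.
×(1/T) gives -4.35% p.a.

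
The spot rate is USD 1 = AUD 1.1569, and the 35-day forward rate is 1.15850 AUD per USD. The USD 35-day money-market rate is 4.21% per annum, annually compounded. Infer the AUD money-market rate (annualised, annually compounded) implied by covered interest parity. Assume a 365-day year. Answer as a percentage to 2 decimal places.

5.72%

T = 35/365 years.
CIP gives F = S · g_AUD/g_USD, so g_AUD/g_USD = 1.1585/1.1569 = 1.0013830.
The USD side grows by (1 + 0.0421)^(35/365) = 1.0039621.
That pins the AUD growth at 1.0053506.
Annualise: 1.0053506^(365/35) − 1 = 0.057228 = 5.72%.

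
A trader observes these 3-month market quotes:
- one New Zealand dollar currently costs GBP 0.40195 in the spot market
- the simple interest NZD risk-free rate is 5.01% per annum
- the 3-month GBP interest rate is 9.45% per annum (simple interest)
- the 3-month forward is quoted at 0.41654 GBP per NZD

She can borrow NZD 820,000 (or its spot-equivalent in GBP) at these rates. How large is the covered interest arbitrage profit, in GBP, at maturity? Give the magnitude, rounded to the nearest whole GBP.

T = 3/12 years.
Route A — deposit NZD, sell forward: 820,000 × 1.012525 × 0.41654 = GBP 345,840.87.
Route B — convert at spot, deposit GBP: 820,000 × 0.40195 × 1.023625 = GBP 337,385.78.
The quoted forward overvalues NZD, so borrow GBP, buy NZD at spot, deposit the NZD at 5.01%, and sell the proceeds forward at 0.41654.
Profit = 345,840.87 − 337,385.78 = GBP 8,455.

GBP 8,455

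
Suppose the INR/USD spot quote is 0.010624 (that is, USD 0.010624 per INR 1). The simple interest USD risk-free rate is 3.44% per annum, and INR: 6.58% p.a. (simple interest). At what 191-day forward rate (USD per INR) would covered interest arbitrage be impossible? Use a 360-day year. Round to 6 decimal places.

0.010453

T = 191/360 years.
USD growth factor: 1 + 0.0344×191/360 = 1.0182511.
INR accumulates by 1 + 0.0658×191/360 = 1.0349106.
Forward (USD per INR) = 0.010624 × 1.0182511 / 1.0349106 = 0.01045298.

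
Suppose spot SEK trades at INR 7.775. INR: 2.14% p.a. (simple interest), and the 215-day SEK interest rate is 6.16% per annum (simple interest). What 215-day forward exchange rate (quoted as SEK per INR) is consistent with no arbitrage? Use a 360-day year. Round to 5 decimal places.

T = 215/360 years.
Growth of 1 INR over T: 1 + 0.0214×215/360 = 1.0127806.
SEK accumulates by 1 + 0.0616×215/360 = 1.0367889.
Forward (INR per SEK) = 7.775 × 1.0127806 / 1.0367889 = 7.594959.
Quoted the other way: 1/7.594959 = 0.13167 SEK per INR.

0.13167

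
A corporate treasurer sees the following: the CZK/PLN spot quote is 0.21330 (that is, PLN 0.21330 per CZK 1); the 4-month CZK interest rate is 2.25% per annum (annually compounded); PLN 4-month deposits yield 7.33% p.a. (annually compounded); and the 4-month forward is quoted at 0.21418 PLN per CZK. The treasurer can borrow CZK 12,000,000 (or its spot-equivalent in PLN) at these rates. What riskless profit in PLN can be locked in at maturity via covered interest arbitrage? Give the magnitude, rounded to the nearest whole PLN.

PLN 31,377

T = 4/12 years.
Keep in CZK, deliver into the forward: 12,000,000·1.007444443·0.21418 = PLN 2,589,293.41.
Swap to PLN now, deposit: 12,000,000·0.21330·1.023859529 = PLN 2,620,670.85.
The quoted forward undervalues CZK, so borrow CZK, convert to PLN at spot, deposit the PLN at 7.33%, and buy CZK forward at 0.21418 to cover the loan.
The gap between the two covered legs is PLN 31,377.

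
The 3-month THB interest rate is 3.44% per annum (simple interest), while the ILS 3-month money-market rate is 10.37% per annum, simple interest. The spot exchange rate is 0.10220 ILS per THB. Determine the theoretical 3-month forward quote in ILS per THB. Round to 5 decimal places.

T = 3/12 years.
ILS growth factor: 1 + 0.1037×3/12 = 1.025925.
THB accumulates by 1 + 0.0344×3/12 = 1.008600.
So F = 0.1022 × 1.025925 / 1.008600 = 0.1039555 (ILS/THB).

0.10396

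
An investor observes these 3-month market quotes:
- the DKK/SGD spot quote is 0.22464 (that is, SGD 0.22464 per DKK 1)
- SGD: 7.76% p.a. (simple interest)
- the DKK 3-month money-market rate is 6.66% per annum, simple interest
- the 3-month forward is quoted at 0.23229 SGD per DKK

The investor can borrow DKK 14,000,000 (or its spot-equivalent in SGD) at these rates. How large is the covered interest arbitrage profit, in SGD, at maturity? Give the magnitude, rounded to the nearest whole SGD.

T = 3/12 years.
Invest the DKK and cover forward: 14,000,000 × 1.016650 × 0.23229 = SGD 3,306,206.80.
Convert at spot and invest in SGD: 14,000,000 × 0.22464 × 1.019400 = SGD 3,205,972.22.
The quoted forward overvalues DKK, so borrow SGD, buy DKK at spot, deposit the DKK at 6.66%, and sell the proceeds forward at 0.23229.
Profit = 3,306,206.80 − 3,205,972.22 = SGD 100,235.

SGD 100,235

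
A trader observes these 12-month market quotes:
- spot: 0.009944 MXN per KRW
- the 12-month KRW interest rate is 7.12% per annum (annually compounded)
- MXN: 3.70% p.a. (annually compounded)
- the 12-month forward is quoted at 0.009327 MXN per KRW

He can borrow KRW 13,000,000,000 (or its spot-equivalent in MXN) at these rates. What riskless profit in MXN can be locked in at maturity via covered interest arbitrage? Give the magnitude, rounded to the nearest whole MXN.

T = 1 year.
Route A — deposit KRW, sell forward: 13,000,000,000 × 1.071200 × 0.009327 = MXN 129,884,071.20.
Route B — convert at spot, deposit MXN: 13,000,000,000 × 0.009944 × 1.037000 = MXN 134,055,064.00.
The quoted forward undervalues KRW, so borrow KRW, convert to MXN at spot, deposit the MXN at 3.70%, and buy KRW forward at 0.009327 to cover the loan.
The gap between the two covered legs is MXN 4,170,993.

MXN 4,170,993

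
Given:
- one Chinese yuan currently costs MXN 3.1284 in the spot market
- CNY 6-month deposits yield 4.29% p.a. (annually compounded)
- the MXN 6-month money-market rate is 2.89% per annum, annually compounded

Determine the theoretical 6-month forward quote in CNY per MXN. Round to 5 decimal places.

T = 6/12 years.
MXN growth factor: (1 + 0.0289)^(6/12) = 1.0143471.
CNY accumulates by (1 + 0.0429)^(6/12) = 1.0212248.
So F = 3.1284 × 1.0143471 / 1.0212248 = 3.107331 (MXN/CNY).
Quoted the other way: 1/3.107331 = 0.32182 CNY per MXN.

0.32182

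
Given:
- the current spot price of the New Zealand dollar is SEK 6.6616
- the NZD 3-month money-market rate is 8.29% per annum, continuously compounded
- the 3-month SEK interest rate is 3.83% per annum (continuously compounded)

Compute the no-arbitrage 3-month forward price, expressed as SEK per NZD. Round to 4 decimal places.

6.5877

T = 3/12 years.
Growth of 1 SEK over T: e^(0.0383×3/12) = 1.009621.
NZD accumulates by e^(0.0829×3/12) = 1.0209413.
So F = 6.6616 × 1.009621 / 1.0209413 = 6.587736 (SEK/NZD).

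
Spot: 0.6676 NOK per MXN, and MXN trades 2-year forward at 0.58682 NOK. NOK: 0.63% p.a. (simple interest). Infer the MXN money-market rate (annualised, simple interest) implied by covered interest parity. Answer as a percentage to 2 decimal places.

T = 2 years.
CIP gives F = S · g_NOK/g_MXN, so g_NOK/g_MXN = 0.58682/0.6676 = 0.8789994.
The NOK side grows by 1 + 0.0063×2 = 1.012600.
That pins the MXN growth at 1.1519917.
(1.1519917 − 1)/T = 0.075996, i.e. 7.60%.

7.60%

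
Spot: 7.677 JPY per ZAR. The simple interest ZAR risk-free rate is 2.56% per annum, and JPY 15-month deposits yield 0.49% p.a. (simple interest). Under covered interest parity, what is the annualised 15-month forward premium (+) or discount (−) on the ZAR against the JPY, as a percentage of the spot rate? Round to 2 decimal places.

-2.01%

T = 15/12 years.
CIP forward (JPY per ZAR) = 7.677 × 1.006125/1.032000 = 7.484517.
(F − S)/S ÷ T = (7.484517 − 7.677)/7.677/(15/12) = -0.020058 → -2.01%.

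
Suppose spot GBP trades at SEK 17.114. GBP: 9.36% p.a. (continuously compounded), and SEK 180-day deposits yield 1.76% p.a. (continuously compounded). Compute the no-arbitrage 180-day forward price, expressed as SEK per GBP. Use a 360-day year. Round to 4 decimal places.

16.4759

T = 180/360 years.
SEK accumulates by e^(0.0176×180/360) = 1.00883883.
GBP growth factor: e^(0.0936×180/360) = 1.04791241.
Forward (SEK per GBP) = 17.114 × 1.00883883 / 1.04791241 = 16.475869.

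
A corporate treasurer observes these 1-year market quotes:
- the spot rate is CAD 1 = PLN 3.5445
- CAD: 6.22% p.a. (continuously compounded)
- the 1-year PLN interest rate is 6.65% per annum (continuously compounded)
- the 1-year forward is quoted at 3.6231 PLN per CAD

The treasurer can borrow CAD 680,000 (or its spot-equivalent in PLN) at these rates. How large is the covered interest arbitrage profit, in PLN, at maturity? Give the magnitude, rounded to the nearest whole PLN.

T = 1 year.
Keep in CAD, deliver into the forward: 680,000·1.064175158·3.6231 = PLN 2,621,816.85.
Swap to PLN now, deposit: 680,000·3.5445·1.068760964 = PLN 2,575,991.80.
The quoted forward overvalues CAD, so borrow PLN, buy CAD at spot, deposit the CAD at 6.22%, and sell the proceeds forward at 3.6231.
The gap between the two covered legs is PLN 45,825.

PLN 45,825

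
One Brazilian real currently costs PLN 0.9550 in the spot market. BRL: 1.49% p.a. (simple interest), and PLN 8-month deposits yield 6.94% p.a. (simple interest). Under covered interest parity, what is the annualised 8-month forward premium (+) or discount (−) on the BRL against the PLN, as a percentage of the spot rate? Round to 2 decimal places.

T = 8/12 years.
No-arbitrage forward: 0.955 × 1.0462667 / 1.0099333 = 0.9893571 PLN/BRL.
Annualised premium = (F − S)/S × (1/T) = (0.9893571 − 0.955)/0.955 ÷ (8/12) = 5.40%.

+5.40%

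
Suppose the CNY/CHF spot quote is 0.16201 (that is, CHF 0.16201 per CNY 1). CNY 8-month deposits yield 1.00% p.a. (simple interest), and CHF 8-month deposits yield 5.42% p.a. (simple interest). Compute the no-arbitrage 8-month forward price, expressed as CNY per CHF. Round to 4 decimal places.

5.9969

T = 8/12 years.
CHF growth factor: 1 + 0.0542×8/12 = 1.0361333.
CNY growth factor: 1 + 0.0100×8/12 = 1.0066667.
Forward (CHF per CNY) = 0.16201 × 1.0361333 / 1.0066667 = 0.1667523.
Invert for CNY per CHF: 1 / 0.1667523 = 5.9969.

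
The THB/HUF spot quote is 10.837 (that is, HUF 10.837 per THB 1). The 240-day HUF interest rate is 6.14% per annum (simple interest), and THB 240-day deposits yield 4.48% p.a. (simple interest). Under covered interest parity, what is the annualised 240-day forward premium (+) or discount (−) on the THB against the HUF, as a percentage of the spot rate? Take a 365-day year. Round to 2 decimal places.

T = 240/365 years.
CIP forward (HUF per THB) = 10.837 × 1.0403726/1.0294575 = 10.951902.
(F − S)/S ÷ T = (10.951902 − 10.837)/10.837/(240/365) = 0.016125 → 1.61%.

+1.61%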